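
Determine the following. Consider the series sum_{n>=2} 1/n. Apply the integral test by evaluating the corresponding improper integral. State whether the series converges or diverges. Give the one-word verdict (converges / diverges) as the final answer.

Let f(x) = 1/x. Then f is positive, continuous, and decreasing on [2, infinity), so the integral test applies.
Compute the improper integral int_{2}^infinity f(x) dx:
  antiderivative F(x) = log(x).
  As x -> infinity, log(x) -> infinity.
  So int = infinity - log(2) = infinity. By the integral test, the series diverges.

diverges


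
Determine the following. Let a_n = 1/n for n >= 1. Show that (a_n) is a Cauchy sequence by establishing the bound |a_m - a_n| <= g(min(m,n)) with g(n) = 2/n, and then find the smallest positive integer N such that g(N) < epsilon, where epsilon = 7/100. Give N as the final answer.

For any m, n >= 1, by the triangle inequality:
|a_m - a_n| = |1/m - 1/n| <= 1/m + 1/n <= 2/min(m,n).
So g(n) = 2/n bounds the Cauchy difference. Since g(n) -> 0, (a_n) is Cauchy.
Now solve g(N) < 7/100: 2/N < 7/100 <=> N > 2 / (7/100) = 200/7.
The smallest integer strictly greater than 200/7 is N = 29.
Check: g(29) = 2/29 = 2/29 < 7/100; g(28) = 1/14 >= 7/100. So N = 29.

29


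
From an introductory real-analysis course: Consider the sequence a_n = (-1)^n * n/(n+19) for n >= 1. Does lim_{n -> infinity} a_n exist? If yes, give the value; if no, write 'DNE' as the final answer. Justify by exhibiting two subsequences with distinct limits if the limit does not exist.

Examine the behaviour of a_n along subsequences.
a_{2k} = 2k/(2k+19) -> 1. a_{2k+1} = -(2k+1)/(2k+20) -> -1.
Since these two subsequential limits are 1 and -1, distinct, the full sequence cannot converge (a convergent sequence has all subsequences tending to the same limit). So lim a_n does not exist.

DNE


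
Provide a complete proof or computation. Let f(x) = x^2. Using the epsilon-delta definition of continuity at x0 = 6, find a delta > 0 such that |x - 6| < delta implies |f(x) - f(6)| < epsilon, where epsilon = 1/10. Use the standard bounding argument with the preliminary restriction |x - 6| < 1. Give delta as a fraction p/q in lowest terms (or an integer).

Factor: |x^2 - (6)^2| = |x - 6| * |x + 6|.
Impose |x - 6| < 1 first. Then |x + 6| = |(x - 6) + 2*(6)| <= |x - 6| + 2*|6| < 1 + 12 = 13.
So |x^2 - (6)^2| < delta * 13.
We need delta * 13 <= 1/10, i.e. delta <= 1/10/13 = 1/130.
Since 1/130 < 1, this is tighter than 1; take delta = 1/130.
So delta = 1/130 works.

1/130


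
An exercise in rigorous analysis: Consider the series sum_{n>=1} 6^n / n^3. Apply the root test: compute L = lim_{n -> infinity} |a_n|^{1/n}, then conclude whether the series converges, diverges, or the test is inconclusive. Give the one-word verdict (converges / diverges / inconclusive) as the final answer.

Let a_n denote the general term. Form |a_n|^(1/n) and simplify:
|a_n|^(1/n) = 6/n^(3/n)
Take the limit as n -> infinity: L = 6.
Since L = 6 > 1, the root test implies divergence.

diverges


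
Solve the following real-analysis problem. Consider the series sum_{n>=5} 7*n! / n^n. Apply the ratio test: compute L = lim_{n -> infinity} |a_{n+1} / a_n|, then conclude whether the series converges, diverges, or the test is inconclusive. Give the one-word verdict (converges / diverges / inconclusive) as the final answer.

Let a_n denote the general term. Form the ratio a_{n+1}/a_n and simplify:
a_{n+1}/a_n = (n/(n + 1))^n
Take the limit as n -> infinity: L = exp(-1).
Since L = exp(-1) < 1, the ratio test implies the series converges.

converges


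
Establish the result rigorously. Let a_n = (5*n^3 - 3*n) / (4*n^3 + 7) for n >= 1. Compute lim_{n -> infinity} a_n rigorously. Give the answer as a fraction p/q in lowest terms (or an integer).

Divide numerator and denominator by n^3, the highest power:
numerator / n^3 = 5 - 3/n^2
denominator / n^3 = 4 + 7/n^3
As n -> infinity, all terms of the form c/n^k (k >= 1) tend to 0.
So numerator / n^3 -> 5 and denominator / n^3 -> 4.
Therefore lim a_n = 5/4.

5/4


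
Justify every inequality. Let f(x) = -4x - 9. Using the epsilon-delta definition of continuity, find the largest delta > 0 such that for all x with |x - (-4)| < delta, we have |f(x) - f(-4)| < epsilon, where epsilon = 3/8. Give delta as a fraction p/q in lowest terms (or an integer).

We compute f(-4) = -4*(-4) - 9 = 7.
|f(x) - f(-4)| = |-4x - 9 - (7)| = |-4(x - (-4))| = 4|x - (-4)|.
We need 4|x - (-4)| < 3/8, i.e. |x - (-4)| < 3/8 / 4 = 3/32.
So any delta <= 3/32 works. Conversely, if delta > 3/32, then x = -4 + 3/32 satisfies |x - (-4)| = 3/32 < delta but |f(x) - f(-4)| = 4 * 3/32 = 3/8, which is not < 3/8; so no larger delta works.
Hence the largest such delta is 3/32.

3/32


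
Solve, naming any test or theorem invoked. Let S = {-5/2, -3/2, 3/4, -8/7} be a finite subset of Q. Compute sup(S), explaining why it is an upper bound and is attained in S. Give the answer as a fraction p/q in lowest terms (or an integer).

S is finite, so sup(S) = max(S).
Sorted decreasing:
3/4, -8/7, -3/2, -5/2
The extremum is 3/4.
For every x in S, x <= 3/4. And 3/4 is in S, so it is attained.
Therefore sup(S) = 3/4.

3/4


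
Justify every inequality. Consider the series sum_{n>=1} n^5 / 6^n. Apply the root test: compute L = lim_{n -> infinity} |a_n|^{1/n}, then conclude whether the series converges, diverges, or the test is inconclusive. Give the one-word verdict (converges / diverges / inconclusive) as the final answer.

Let a_n denote the general term. Form |a_n|^(1/n) and simplify:
|a_n|^(1/n) = n^(5/n)/6
Take the limit as n -> infinity: L = 1/6.
Since L = 1/6 < 1, the root test implies convergence.

converges


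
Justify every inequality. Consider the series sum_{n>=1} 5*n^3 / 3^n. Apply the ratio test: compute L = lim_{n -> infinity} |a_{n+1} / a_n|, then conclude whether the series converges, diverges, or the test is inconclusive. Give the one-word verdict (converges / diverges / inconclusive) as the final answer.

Let a_n denote the general term. Form the ratio a_{n+1}/a_n and simplify:
a_{n+1}/a_n = (n + 1)^3/(3*n^3)
Take the limit as n -> infinity: L = 1/3.
Since L = 1/3 < 1, the ratio test implies the series converges.

converges


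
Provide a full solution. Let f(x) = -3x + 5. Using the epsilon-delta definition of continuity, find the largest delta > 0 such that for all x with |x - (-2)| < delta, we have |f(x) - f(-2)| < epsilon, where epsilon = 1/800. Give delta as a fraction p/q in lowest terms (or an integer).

We compute f(-2) = -3*(-2) + 5 = 11.
|f(x) - f(-2)| = |-3x + 5 - (11)| = |-3(x - (-2))| = 3|x - (-2)|.
We need 3|x - (-2)| < 1/800, i.e. |x - (-2)| < 1/800 / 3 = 1/2400.
So any delta <= 1/2400 works. Conversely, if delta > 1/2400, then x = -2 + 1/2400 satisfies |x - (-2)| = 1/2400 < delta but |f(x) - f(-2)| = 3 * 1/2400 = 1/800, which is not < 1/800; so no larger delta works.
Hence the largest such delta is 1/2400.

1/2400


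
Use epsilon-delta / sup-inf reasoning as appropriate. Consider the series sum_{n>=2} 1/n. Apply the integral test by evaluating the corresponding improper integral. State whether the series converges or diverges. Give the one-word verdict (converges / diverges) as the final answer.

Let f(x) = 1/x. Then f is positive, continuous, and decreasing on [2, infinity), so the integral test applies.
Compute the improper integral int_{2}^infinity f(x) dx:
  antiderivative F(x) = log(x).
  As x -> infinity, log(x) -> infinity.
  So int = infinity - log(2) = infinity. By the integral test, the series diverges.

diverges


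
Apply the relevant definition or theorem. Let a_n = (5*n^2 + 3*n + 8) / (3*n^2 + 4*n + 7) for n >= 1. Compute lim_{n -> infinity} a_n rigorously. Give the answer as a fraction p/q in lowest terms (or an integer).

Divide numerator and denominator by n^2, the highest power:
numerator / n^2 = 5 + 3/n + 8/n^2
denominator / n^2 = 3 + 4/n + 7/n^2
As n -> infinity, all terms of the form c/n^k (k >= 1) tend to 0.
So numerator / n^2 -> 5 and denominator / n^2 -> 3.
Therefore lim a_n = 5/3.

5/3


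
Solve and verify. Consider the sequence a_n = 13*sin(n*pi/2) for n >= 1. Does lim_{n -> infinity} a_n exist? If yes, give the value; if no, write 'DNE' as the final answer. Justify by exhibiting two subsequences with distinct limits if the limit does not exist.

Examine the behaviour of a_n along subsequences.
a_{4k+1} = 13*sin(pi/2 + 2k*pi) = 13 -> 13. a_{4k+3} = 13*sin(3pi/2 + 2k*pi) = -13 -> -13.
Since these two subsequential limits are 13 and -13, distinct, the full sequence cannot converge (a convergent sequence has all subsequences tending to the same limit). So lim a_n does not exist.

DNE


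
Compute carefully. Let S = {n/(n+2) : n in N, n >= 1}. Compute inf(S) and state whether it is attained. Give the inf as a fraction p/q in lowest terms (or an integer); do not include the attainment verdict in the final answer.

Analysis:
- Values: 1/3, 1/2, 3/5, 2/3, ... strictly increasing.
- Minimum is 1/3 (n=1); inf = 1/3 (attained).
- n/(n+2) = 1 - 2/(n+2) -> 1 from below as n -> infinity, and never equals 1.
- So sup = 1 (not attained).
Conclusion: inf(S) = 1/3, attained in S.

1/3


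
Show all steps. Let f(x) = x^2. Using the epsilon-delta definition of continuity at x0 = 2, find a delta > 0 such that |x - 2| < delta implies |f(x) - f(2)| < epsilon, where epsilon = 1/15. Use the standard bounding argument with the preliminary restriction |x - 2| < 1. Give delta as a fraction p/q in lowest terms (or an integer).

Factor: |x^2 - (2)^2| = |x - 2| * |x + 2|.
Impose |x - 2| < 1 first. Then |x + 2| = |(x - 2) + 2*(2)| <= |x - 2| + 2*|2| < 1 + 4 = 5.
So |x^2 - (2)^2| < delta * 5.
We need delta * 5 <= 1/15, i.e. delta <= 1/15/5 = 1/75.
Since 1/75 < 1, this is tighter than 1; take delta = 1/75.
So delta = 1/75 works.

1/75


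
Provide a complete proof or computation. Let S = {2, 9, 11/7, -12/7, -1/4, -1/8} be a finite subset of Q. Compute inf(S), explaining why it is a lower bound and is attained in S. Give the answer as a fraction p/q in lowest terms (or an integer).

S is finite, so inf(S) = min(S).
Sorted increasing:
-12/7, -1/4, -1/8, 11/7, 2, 9
The extremum is -12/7.
For every x in S, x >= -12/7. And -12/7 is in S, so it is attained.
Therefore inf(S) = -12/7.

-12/7


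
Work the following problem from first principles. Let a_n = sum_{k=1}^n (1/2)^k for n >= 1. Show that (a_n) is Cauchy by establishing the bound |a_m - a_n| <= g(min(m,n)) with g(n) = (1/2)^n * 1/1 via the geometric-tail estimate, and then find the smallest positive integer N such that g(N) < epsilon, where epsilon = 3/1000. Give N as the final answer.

For m > n >= 1: |a_m - a_n| = sum_{k=n+1}^m (1/2)^k < sum_{k=n+1}^infinity (1/2)^k = (1/2)^(n+1) / (1 - 1/2) = (1/2)^n * (1/2) * (2/1) = (1/2)^n * 1/1.
So g(n) = (1/2)^n / 1. Since g(n) -> 0, (a_n) is Cauchy.
Now solve g(N) < 3/1000: (1/2)^N / 1 < 3/1000 <=> 2^N > 1 / (1 * 3/1000) = 1000/3.
Check powers of 2: 2^8 = 256 <= 1000/3, 2^9 = 512 > 1000/3.
So the smallest such N is 9. Check: g(9) = 1/(1 * 512) = 1/512 < 3/1000.

9


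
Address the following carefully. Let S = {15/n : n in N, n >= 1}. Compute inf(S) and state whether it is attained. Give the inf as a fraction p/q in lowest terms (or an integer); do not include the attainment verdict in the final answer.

Analysis:
- Values: 15, 15/2, 5, 15/4, ... strictly decreasing.
- The maximum is 15 (n=1); sup = 15 (attained).
- The set is bounded below by 0; 15/n -> 0 so 0 is the greatest lower bound.
- 0 is not in the set, so inf = 0 is not attained.
Conclusion: inf(S) = 0, not attained in S.

0


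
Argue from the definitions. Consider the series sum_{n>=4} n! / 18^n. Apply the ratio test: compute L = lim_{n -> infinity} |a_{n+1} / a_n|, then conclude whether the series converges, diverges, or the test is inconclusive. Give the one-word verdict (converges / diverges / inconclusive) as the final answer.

Let a_n denote the general term. Form the ratio a_{n+1}/a_n and simplify:
a_{n+1}/a_n = n/18 + 1/18
Take the limit as n -> infinity: L = infinity.
Since L = infinity > 1 (or L = infinity), the ratio test implies the series diverges.

diverges


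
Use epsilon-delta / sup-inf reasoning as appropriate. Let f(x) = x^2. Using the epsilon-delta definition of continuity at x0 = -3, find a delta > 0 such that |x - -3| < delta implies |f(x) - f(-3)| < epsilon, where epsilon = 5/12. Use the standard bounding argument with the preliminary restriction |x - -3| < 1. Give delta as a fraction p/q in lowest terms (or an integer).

Factor: |x^2 - (-3)^2| = |x - -3| * |x + -3|.
Impose |x - -3| < 1 first. Then |x + -3| = |(x - -3) + 2*(-3)| <= |x - -3| + 2*|-3| < 1 + 6 = 7.
So |x^2 - (-3)^2| < delta * 7.
We need delta * 7 <= 5/12, i.e. delta <= 5/12/7 = 5/84.
Since 5/84 < 1, this is tighter than 1; take delta = 5/84.
So delta = 5/84 works.

5/84


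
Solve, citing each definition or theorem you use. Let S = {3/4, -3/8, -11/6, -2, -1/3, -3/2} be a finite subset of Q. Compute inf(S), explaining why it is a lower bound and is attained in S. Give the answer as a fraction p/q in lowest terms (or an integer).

S is finite, so inf(S) = min(S).
Sorted increasing:
-2, -11/6, -3/2, -3/8, -1/3, 3/4
The extremum is -2.
For every x in S, x >= -2. And -2 is in S, so it is attained.
Therefore inf(S) = -2.

-2


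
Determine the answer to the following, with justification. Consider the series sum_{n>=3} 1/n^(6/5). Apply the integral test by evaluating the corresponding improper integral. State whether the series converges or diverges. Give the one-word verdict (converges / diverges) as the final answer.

Let f(x) = x^(-6/5). Then f is positive, continuous, and decreasing on [3, infinity), so the integral test applies.
Compute the improper integral int_{3}^infinity f(x) dx:
  antiderivative F(x) = -5/x^(1/5).
  As x -> infinity, F(x) -> 0 (since p = 6/5 > 1).
  So int = F(infinity) - F(3) = 0 - (-5*3^(4/5)/3) = 5*3^(4/5)/3.
  Finite, so by the integral test, the series converges.

converges


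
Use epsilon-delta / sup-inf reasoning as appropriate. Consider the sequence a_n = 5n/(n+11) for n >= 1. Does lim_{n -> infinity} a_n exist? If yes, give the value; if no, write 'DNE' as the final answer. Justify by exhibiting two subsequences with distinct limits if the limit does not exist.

Examine the behaviour of a_n along subsequences.
Even-n subsequence a_{2k} = 5(2k)/(2k+11) -> 5. Odd-n subsequence a_{2k+1} = 5(2k+1)/(2k+12) -> 5. Both tend to 5, which suggests the limit is 5; verify directly.
|a_n - 5| = |5n - 5(n+11)| / (n+11) = 55/(n+11) < 55/n for every n >= 1.
Given epsilon > 0, choose a positive integer N > 55/epsilon. Then for all n >= N, |a_n - 5| < 55/n <= 55/N < epsilon.
So by the definition of the limit, lim a_n exists and equals 5.

5


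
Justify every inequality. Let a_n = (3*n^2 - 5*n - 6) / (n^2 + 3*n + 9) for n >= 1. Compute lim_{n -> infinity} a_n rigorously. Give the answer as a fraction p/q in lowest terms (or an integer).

Divide numerator and denominator by n^2, the highest power:
numerator / n^2 = 3 - 5/n - 6/n^2
denominator / n^2 = 1 + 3/n + 9/n^2
As n -> infinity, all terms of the form c/n^k (k >= 1) tend to 0.
So numerator / n^2 -> 3 and denominator / n^2 -> 1.
Therefore lim a_n = 3.

3


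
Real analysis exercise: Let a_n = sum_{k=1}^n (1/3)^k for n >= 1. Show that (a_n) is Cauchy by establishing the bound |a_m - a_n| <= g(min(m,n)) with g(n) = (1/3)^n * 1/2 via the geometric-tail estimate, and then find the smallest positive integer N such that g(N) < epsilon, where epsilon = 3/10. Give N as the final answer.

For m > n >= 1: |a_m - a_n| = sum_{k=n+1}^m (1/3)^k < sum_{k=n+1}^infinity (1/3)^k = (1/3)^(n+1) / (1 - 1/3) = (1/3)^n * (1/3) * (3/2) = (1/3)^n * 1/2.
So g(n) = (1/3)^n / 2. Since g(n) -> 0, (a_n) is Cauchy.
Now solve g(N) < 3/10: (1/3)^N / 2 < 3/10 <=> 3^N > 1 / (2 * 3/10) = 5/3.
Check powers of 3: 3^0 = 1 <= 5/3, 3^1 = 3 > 5/3.
So the smallest such N is 1. Check: g(1) = 1/(2 * 3) = 1/6 < 3/10.

1


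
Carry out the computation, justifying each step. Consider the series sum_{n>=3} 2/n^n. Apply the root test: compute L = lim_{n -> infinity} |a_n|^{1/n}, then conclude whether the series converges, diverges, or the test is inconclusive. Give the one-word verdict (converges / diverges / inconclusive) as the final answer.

Let a_n denote the general term. Form |a_n|^(1/n) and simplify:
|a_n|^(1/n) = 2^(1/n)/n
Take the limit as n -> infinity: L = 0.
Since L = 0 < 1, the root test implies convergence.

converges


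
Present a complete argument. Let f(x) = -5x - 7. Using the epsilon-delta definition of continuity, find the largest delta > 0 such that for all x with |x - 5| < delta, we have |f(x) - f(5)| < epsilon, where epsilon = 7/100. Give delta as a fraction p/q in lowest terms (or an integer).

We compute f(5) = -5*(5) - 7 = -32.
|f(x) - f(5)| = |-5x - 7 - (-32)| = |-5(x - 5)| = 5|x - 5|.
We need 5|x - 5| < 7/100, i.e. |x - 5| < 7/100 / 5 = 7/500.
So any delta <= 7/500 works. Conversely, if delta > 7/500, then x = 5 + 7/500 satisfies |x - 5| = 7/500 < delta but |f(x) - f(5)| = 5 * 7/500 = 7/100, which is not < 7/100; so no larger delta works.
Hence the largest such delta is 7/500.

7/500


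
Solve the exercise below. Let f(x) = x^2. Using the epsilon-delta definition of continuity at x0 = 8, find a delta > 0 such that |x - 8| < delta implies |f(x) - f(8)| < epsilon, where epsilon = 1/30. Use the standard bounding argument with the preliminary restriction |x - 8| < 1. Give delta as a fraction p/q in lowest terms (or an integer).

Factor: |x^2 - (8)^2| = |x - 8| * |x + 8|.
Impose |x - 8| < 1 first. Then |x + 8| = |(x - 8) + 2*(8)| <= |x - 8| + 2*|8| < 1 + 16 = 17.
So |x^2 - (8)^2| < delta * 17.
We need delta * 17 <= 1/30, i.e. delta <= 1/30/17 = 1/510.
Since 1/510 < 1, this is tighter than 1; take delta = 1/510.
So delta = 1/510 works.

1/510


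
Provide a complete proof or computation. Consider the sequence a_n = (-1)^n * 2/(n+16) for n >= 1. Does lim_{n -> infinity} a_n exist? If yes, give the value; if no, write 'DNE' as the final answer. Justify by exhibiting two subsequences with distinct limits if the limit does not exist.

Examine the behaviour of a_n along subsequences.
Even-n subsequence a_{2k} = 2/(2k+16) -> 0. Odd-n subsequence a_{2k+1} = -2/(2k+17) -> 0. Both tend to 0, which suggests the limit is 0; verify directly.
|a_n - 0| = 2/(n+16) < 2/n for every n >= 1.
Given epsilon > 0, choose a positive integer N > 2/epsilon. Then for all n >= N, |a_n| < 2/n <= 2/N < epsilon.
So by the definition of the limit, lim a_n exists and equals 0.

0


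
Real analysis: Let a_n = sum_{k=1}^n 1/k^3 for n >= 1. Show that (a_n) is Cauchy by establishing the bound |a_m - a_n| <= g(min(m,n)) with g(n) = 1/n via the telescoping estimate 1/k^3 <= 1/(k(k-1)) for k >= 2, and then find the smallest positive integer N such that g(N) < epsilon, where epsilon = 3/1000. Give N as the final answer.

For m > n >= 1: |a_m - a_n| = sum_{k=n+1}^m 1/k^3.
Use 1/k^3 <= 1/(k(k-1)) = 1/(k-1) - 1/k for k >= 2 (which holds since k^3 >= k^2 >= k(k-1) for k >= 2):
sum_{k=n+1}^m 1/k^3 <= sum_{k=n+1}^m (1/(k-1) - 1/k) = 1/n - 1/m <= 1/n.
By symmetry the same bound holds with n,m swapped, so |a_m - a_n| <= 1/min(m,n) = g(min(m,n)). Since g(n) -> 0, (a_n) is Cauchy.
Now solve g(N) < 3/1000: 1/N < 3/1000 <=> N > 1/(3/1000) = 1000/3.
The smallest integer strictly greater than 1000/3 is N = 334.
Check: g(334) = 1/334 < 3/1000; g(333) = 1/333 >= 3/1000. So N = 334.

334


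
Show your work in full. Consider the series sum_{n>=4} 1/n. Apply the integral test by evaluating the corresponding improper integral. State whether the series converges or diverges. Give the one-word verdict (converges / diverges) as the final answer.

Let f(x) = 1/x. Then f is positive, continuous, and decreasing on [4, infinity), so the integral test applies.
Compute the improper integral int_{4}^infinity f(x) dx:
  antiderivative F(x) = log(x).
  As x -> infinity, log(x) -> infinity.
  So int = infinity - log(4) = infinity. By the integral test, the series diverges.

diverges


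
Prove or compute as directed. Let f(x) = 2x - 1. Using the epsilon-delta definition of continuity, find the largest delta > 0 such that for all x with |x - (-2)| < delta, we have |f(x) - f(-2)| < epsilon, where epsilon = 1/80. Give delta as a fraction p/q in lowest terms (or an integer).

We compute f(-2) = 2*(-2) - 1 = -5.
|f(x) - f(-2)| = |2x - 1 - (-5)| = |2(x - (-2))| = 2|x - (-2)|.
We need 2|x - (-2)| < 1/80, i.e. |x - (-2)| < 1/80 / 2 = 1/160.
So any delta <= 1/160 works. Conversely, if delta > 1/160, then x = -2 + 1/160 satisfies |x - (-2)| = 1/160 < delta but |f(x) - f(-2)| = 2 * 1/160 = 1/80, which is not < 1/80; so no larger delta works.
Hence the largest such delta is 1/160.

1/160


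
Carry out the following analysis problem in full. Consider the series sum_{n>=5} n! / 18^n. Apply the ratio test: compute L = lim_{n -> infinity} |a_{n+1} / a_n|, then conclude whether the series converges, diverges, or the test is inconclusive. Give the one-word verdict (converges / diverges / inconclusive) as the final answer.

Let a_n denote the general term. Form the ratio a_{n+1}/a_n and simplify:
a_{n+1}/a_n = n/18 + 1/18
Take the limit as n -> infinity: L = infinity.
Since L = infinity > 1 (or L = infinity), the ratio test implies the series diverges.

diverges


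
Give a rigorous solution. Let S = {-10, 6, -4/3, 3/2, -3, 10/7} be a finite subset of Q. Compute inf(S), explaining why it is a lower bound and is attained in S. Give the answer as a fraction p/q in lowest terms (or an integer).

S is finite, so inf(S) = min(S).
Sorted increasing:
-10, -3, -4/3, 10/7, 3/2, 6
The extremum is -10.
For every x in S, x >= -10. And -10 is in S, so it is attained.
Therefore inf(S) = -10.

-10


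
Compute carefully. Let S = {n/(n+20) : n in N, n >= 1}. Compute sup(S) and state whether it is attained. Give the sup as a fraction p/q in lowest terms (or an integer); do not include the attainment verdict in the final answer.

Analysis:
- Values: 1/21, 1/11, 3/23, 1/6, ... strictly increasing.
- Minimum is 1/21 (n=1); inf = 1/21 (attained).
- n/(n+20) = 1 - 20/(n+20) -> 1 from below as n -> infinity, and never equals 1.
- So sup = 1 (not attained).
Conclusion: sup(S) = 1, not attained in S.

1


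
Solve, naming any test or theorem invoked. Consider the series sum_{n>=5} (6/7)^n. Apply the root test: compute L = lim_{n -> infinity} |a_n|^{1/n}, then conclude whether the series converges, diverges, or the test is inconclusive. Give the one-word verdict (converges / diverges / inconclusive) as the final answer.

Let a_n denote the general term. Form |a_n|^(1/n) and simplify:
|a_n|^(1/n) = 6/7
Take the limit as n -> infinity: L = 6/7.
Since L = 6/7 < 1, the root test implies convergence.

converges


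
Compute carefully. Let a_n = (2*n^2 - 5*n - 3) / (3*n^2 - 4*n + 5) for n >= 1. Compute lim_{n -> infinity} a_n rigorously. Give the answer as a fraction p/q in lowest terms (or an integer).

Divide numerator and denominator by n^2, the highest power:
numerator / n^2 = 2 - 5/n - 3/n^2
denominator / n^2 = 3 - 4/n + 5/n^2
As n -> infinity, all terms of the form c/n^k (k >= 1) tend to 0.
So numerator / n^2 -> 2 and denominator / n^2 -> 3.
Therefore lim a_n = 2/3.

2/3


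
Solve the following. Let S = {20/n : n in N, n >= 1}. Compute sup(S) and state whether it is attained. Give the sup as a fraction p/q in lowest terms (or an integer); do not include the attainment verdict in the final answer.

Analysis:
- Values: 20, 10, 20/3, 5, ... strictly decreasing.
- The maximum is 20 (n=1); sup = 20 (attained).
- The set is bounded below by 0; 20/n -> 0 so 0 is the greatest lower bound.
- 0 is not in the set, so inf = 0 is not attained.
Conclusion: sup(S) = 20, attained in S.

20


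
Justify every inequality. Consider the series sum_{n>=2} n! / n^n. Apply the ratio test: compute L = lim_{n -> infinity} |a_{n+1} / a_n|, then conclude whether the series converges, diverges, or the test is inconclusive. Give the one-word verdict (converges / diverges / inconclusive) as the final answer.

Let a_n denote the general term. Form the ratio a_{n+1}/a_n and simplify:
a_{n+1}/a_n = (n/(n + 1))^n
Take the limit as n -> infinity: L = exp(-1).
Since L = exp(-1) < 1, the ratio test implies the series converges.

converges


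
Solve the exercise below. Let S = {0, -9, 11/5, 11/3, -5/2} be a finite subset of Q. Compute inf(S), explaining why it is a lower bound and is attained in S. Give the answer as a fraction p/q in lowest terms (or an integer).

S is finite, so inf(S) = min(S).
Sorted increasing:
-9, -5/2, 0, 11/5, 11/3
The extremum is -9.
For every x in S, x >= -9. And -9 is in S, so it is attained.
Therefore inf(S) = -9.

-9


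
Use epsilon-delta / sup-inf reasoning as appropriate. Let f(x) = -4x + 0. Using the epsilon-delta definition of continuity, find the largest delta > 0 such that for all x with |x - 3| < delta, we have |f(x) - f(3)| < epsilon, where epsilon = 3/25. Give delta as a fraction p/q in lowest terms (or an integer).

We compute f(3) = -4*(3) + 0 = -12.
|f(x) - f(3)| = |-4x + 0 - (-12)| = |-4(x - 3)| = 4|x - 3|.
We need 4|x - 3| < 3/25, i.e. |x - 3| < 3/25 / 4 = 3/100.
So any delta <= 3/100 works. Conversely, if delta > 3/100, then x = 3 + 3/100 satisfies |x - 3| = 3/100 < delta but |f(x) - f(3)| = 4 * 3/100 = 3/25, which is not < 3/25; so no larger delta works.
Hence the largest such delta is 3/100.

3/100


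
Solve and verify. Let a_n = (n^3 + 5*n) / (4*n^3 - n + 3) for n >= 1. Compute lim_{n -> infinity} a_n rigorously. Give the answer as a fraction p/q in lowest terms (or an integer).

Divide numerator and denominator by n^3, the highest power:
numerator / n^3 = 1 + 5/n^2
denominator / n^3 = 4 - 1/n^2 + 3/n^3
As n -> infinity, all terms of the form c/n^k (k >= 1) tend to 0.
So numerator / n^3 -> 1 and denominator / n^3 -> 4.
Therefore lim a_n = 1/4.

1/4


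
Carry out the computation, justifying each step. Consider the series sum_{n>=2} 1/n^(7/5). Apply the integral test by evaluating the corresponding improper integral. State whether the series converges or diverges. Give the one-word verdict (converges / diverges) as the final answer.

Let f(x) = x^(-7/5). Then f is positive, continuous, and decreasing on [2, infinity), so the integral test applies.
Compute the improper integral int_{2}^infinity f(x) dx:
  antiderivative F(x) = -5/(2*x^(2/5)).
  As x -> infinity, F(x) -> 0 (since p = 7/5 > 1).
  So int = F(infinity) - F(2) = 0 - (-5*2^(3/5)/4) = 5*2^(3/5)/4.
  Finite, so by the integral test, the series converges.

converges


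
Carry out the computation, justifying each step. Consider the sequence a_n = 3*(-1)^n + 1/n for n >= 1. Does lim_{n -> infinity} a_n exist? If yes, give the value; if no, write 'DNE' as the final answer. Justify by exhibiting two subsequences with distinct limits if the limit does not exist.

Examine the behaviour of a_n along subsequences.
a_{2k} = 3 + 1/(2k) -> 3. a_{2k+1} = -3 + 1/(2k+1) -> -3.
Since these two subsequential limits are 3 and -3, distinct, the full sequence cannot converge (a convergent sequence has all subsequences tending to the same limit). So lim a_n does not exist.

DNE


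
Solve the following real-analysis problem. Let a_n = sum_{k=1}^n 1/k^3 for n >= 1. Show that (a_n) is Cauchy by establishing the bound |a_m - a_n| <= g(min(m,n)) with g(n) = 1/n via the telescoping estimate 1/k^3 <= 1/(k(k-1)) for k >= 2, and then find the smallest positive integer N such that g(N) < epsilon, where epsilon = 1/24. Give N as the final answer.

For m > n >= 1: |a_m - a_n| = sum_{k=n+1}^m 1/k^3.
Use 1/k^3 <= 1/(k(k-1)) = 1/(k-1) - 1/k for k >= 2 (which holds since k^3 >= k^2 >= k(k-1) for k >= 2):
sum_{k=n+1}^m 1/k^3 <= sum_{k=n+1}^m (1/(k-1) - 1/k) = 1/n - 1/m <= 1/n.
By symmetry the same bound holds with n,m swapped, so |a_m - a_n| <= 1/min(m,n) = g(min(m,n)). Since g(n) -> 0, (a_n) is Cauchy.
Now solve g(N) < 1/24: 1/N < 1/24 <=> N > 1/(1/24) = 24.
The smallest integer strictly greater than 24 is N = 25.
Check: g(25) = 1/25 < 1/24; g(24) = 1/24 >= 1/24. So N = 25.

25


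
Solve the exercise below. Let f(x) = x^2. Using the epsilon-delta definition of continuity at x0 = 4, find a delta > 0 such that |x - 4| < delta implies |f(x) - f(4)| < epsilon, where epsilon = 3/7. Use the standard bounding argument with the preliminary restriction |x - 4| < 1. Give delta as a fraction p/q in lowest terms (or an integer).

Factor: |x^2 - (4)^2| = |x - 4| * |x + 4|.
Impose |x - 4| < 1 first. Then |x + 4| = |(x - 4) + 2*(4)| <= |x - 4| + 2*|4| < 1 + 8 = 9.
So |x^2 - (4)^2| < delta * 9.
We need delta * 9 <= 3/7, i.e. delta <= 3/7/9 = 1/21.
Since 1/21 < 1, this is tighter than 1; take delta = 1/21.
So delta = 1/21 works.

1/21


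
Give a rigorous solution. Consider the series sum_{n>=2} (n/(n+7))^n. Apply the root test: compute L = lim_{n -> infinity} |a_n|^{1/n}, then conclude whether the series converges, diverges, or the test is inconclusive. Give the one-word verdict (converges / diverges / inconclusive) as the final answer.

Let a_n denote the general term. Form |a_n|^(1/n) and simplify:
|a_n|^(1/n) = n/(n + 7)
Take the limit as n -> infinity: L = 1.
Since L = 1, the root test is inconclusive. (In fact a_n = (n/(n+7))^n -> e^(-7) != 0, so the nth-term test shows divergence; but the root test itself gives no conclusion.)

inconclusive


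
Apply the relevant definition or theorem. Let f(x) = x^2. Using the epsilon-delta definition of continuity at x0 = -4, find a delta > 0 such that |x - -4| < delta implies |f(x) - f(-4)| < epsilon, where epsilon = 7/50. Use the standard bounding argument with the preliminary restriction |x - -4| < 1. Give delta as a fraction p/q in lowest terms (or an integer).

Factor: |x^2 - (-4)^2| = |x - -4| * |x + -4|.
Impose |x - -4| < 1 first. Then |x + -4| = |(x - -4) + 2*(-4)| <= |x - -4| + 2*|-4| < 1 + 8 = 9.
So |x^2 - (-4)^2| < delta * 9.
We need delta * 9 <= 7/50, i.e. delta <= 7/50/9 = 7/450.
Since 7/450 < 1, this is tighter than 1; take delta = 7/450.
So delta = 7/450 works.

7/450


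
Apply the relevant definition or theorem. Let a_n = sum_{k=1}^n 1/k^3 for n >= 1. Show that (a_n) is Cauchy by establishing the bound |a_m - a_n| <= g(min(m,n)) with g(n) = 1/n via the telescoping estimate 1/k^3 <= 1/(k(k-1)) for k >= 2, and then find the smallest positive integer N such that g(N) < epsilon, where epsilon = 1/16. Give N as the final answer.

For m > n >= 1: |a_m - a_n| = sum_{k=n+1}^m 1/k^3.
Use 1/k^3 <= 1/(k(k-1)) = 1/(k-1) - 1/k for k >= 2 (which holds since k^3 >= k^2 >= k(k-1) for k >= 2):
sum_{k=n+1}^m 1/k^3 <= sum_{k=n+1}^m (1/(k-1) - 1/k) = 1/n - 1/m <= 1/n.
By symmetry the same bound holds with n,m swapped, so |a_m - a_n| <= 1/min(m,n) = g(min(m,n)). Since g(n) -> 0, (a_n) is Cauchy.
Now solve g(N) < 1/16: 1/N < 1/16 <=> N > 1/(1/16) = 16.
The smallest integer strictly greater than 16 is N = 17.
Check: g(17) = 1/17 < 1/16; g(16) = 1/16 >= 1/16. So N = 17.

17


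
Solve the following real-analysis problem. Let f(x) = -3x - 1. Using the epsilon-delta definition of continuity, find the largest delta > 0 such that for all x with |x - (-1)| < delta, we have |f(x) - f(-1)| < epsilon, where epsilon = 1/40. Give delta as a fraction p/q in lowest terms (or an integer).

We compute f(-1) = -3*(-1) - 1 = 2.
|f(x) - f(-1)| = |-3x - 1 - (2)| = |-3(x - (-1))| = 3|x - (-1)|.
We need 3|x - (-1)| < 1/40, i.e. |x - (-1)| < 1/40 / 3 = 1/120.
So any delta <= 1/120 works. Conversely, if delta > 1/120, then x = -1 + 1/120 satisfies |x - (-1)| = 1/120 < delta but |f(x) - f(-1)| = 3 * 1/120 = 1/40, which is not < 1/40; so no larger delta works.
Hence the largest such delta is 1/120.

1/120


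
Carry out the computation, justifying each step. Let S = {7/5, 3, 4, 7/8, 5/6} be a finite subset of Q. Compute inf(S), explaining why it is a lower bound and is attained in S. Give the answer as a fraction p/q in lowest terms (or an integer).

S is finite, so inf(S) = min(S).
Sorted increasing:
5/6, 7/8, 7/5, 3, 4
The extremum is 5/6.
For every x in S, x >= 5/6. And 5/6 is in S, so it is attained.
Therefore inf(S) = 5/6.

5/6


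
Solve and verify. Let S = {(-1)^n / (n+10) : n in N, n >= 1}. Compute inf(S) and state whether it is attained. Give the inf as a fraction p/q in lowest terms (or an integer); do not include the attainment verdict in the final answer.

Analysis:
- Values: -1/11, 1/12, -1/13, 1/14, -1/15, ...
- Positive terms (even n): 1/(2+10), 1/(4+10), ... decreasing -> max = 1/12 (n=2).
- Negative terms (odd n): -1/(1+10), -1/(3+10), ... increasing -> min = -1/11 (n=1).
- So sup = 1/12 (attained at n=2); inf = -1/11 (attained at n=1).
Conclusion: inf(S) = -1/11, attained in S.

-1/11


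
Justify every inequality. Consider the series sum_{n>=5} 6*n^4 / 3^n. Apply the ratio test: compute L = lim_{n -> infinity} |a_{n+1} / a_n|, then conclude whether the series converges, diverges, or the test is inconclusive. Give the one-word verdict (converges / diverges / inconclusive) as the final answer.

Let a_n denote the general term. Form the ratio a_{n+1}/a_n and simplify:
a_{n+1}/a_n = (n + 1)^4/(3*n^4)
Take the limit as n -> infinity: L = 1/3.
Since L = 1/3 < 1, the ratio test implies the series converges.

converges


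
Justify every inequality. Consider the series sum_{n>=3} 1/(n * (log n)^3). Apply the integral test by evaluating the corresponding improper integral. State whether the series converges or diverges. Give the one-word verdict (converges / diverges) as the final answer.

Let f(x) = 1/(x*log(x)^3). Then f is positive, continuous, and decreasing on [3, infinity), so the integral test applies.
Compute the improper integral int_{3}^infinity f(x) dx:
  antiderivative F(x) = -1/(2*log(x)^2).
  F(x) -> 0 as x -> infinity.  int = 0 - F(3) = 1/(2*log(3)^2) < infinity. By the integral test, the series converges.

converges


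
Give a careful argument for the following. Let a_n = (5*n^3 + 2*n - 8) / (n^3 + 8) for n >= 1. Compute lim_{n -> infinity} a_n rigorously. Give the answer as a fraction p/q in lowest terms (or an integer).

Divide numerator and denominator by n^3, the highest power:
numerator / n^3 = 5 + 2/n^2 - 8/n^3
denominator / n^3 = 1 + 8/n^3
As n -> infinity, all terms of the form c/n^k (k >= 1) tend to 0.
So numerator / n^3 -> 5 and denominator / n^3 -> 1.
Therefore lim a_n = 5.

5


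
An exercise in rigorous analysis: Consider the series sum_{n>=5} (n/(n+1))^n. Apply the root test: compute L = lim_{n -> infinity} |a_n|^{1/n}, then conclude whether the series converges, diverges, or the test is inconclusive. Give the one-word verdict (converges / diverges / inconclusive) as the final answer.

Let a_n denote the general term. Form |a_n|^(1/n) and simplify:
|a_n|^(1/n) = n/(n + 1)
Take the limit as n -> infinity: L = 1.
Since L = 1, the root test is inconclusive. (In fact a_n = (n/(n+1))^n -> e^(-1) != 0, so the nth-term test shows divergence; but the root test itself gives no conclusion.)

inconclusive


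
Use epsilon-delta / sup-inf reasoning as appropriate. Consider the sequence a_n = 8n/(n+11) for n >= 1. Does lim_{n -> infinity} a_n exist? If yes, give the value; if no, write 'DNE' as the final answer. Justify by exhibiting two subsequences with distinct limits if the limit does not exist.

Examine the behaviour of a_n along subsequences.
Even-n subsequence a_{2k} = 8(2k)/(2k+11) -> 8. Odd-n subsequence a_{2k+1} = 8(2k+1)/(2k+12) -> 8. Both tend to 8, which suggests the limit is 8; verify directly.
|a_n - 8| = |8n - 8(n+11)| / (n+11) = 88/(n+11) < 88/n for every n >= 1.
Given epsilon > 0, choose a positive integer N > 88/epsilon. Then for all n >= N, |a_n - 8| < 88/n <= 88/N < epsilon.
So by the definition of the limit, lim a_n exists and equals 8.

8


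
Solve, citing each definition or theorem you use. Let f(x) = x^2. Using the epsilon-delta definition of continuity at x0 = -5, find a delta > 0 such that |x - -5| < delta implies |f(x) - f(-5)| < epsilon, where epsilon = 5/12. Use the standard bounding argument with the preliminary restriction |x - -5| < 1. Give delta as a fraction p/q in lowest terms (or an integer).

Factor: |x^2 - (-5)^2| = |x - -5| * |x + -5|.
Impose |x - -5| < 1 first. Then |x + -5| = |(x - -5) + 2*(-5)| <= |x - -5| + 2*|-5| < 1 + 10 = 11.
So |x^2 - (-5)^2| < delta * 11.
We need delta * 11 <= 5/12, i.e. delta <= 5/12/11 = 5/132.
Since 5/132 < 1, this is tighter than 1; take delta = 5/132.
So delta = 5/132 works.

5/132


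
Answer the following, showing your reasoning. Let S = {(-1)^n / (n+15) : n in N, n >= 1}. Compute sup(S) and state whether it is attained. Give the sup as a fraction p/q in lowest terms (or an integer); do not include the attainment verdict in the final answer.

Analysis:
- Values: -1/16, 1/17, -1/18, 1/19, -1/20, ...
- Positive terms (even n): 1/(2+15), 1/(4+15), ... decreasing -> max = 1/17 (n=2).
- Negative terms (odd n): -1/(1+15), -1/(3+15), ... increasing -> min = -1/16 (n=1).
- So sup = 1/17 (attained at n=2); inf = -1/16 (attained at n=1).
Conclusion: sup(S) = 1/17, attained in S.

1/17


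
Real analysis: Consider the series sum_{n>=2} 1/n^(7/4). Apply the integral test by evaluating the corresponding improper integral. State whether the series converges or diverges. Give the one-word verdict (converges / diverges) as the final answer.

Let f(x) = x^(-7/4). Then f is positive, continuous, and decreasing on [2, infinity), so the integral test applies.
Compute the improper integral int_{2}^infinity f(x) dx:
  antiderivative F(x) = -4/(3*x^(3/4)).
  As x -> infinity, F(x) -> 0 (since p = 7/4 > 1).
  So int = F(infinity) - F(2) = 0 - (-2*2^(1/4)/3) = 2*2^(1/4)/3.
  Finite, so by the integral test, the series converges.

converges


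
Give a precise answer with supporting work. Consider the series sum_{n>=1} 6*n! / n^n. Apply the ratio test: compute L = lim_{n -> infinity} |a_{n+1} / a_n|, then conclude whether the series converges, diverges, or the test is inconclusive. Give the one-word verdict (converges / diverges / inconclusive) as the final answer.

Let a_n denote the general term. Form the ratio a_{n+1}/a_n and simplify:
a_{n+1}/a_n = (n/(n + 1))^n
Take the limit as n -> infinity: L = exp(-1).
Since L = exp(-1) < 1, the ratio test implies the series converges.

converges


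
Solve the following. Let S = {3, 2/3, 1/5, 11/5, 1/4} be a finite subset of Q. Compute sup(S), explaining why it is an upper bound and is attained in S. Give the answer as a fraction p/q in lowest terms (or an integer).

S is finite, so sup(S) = max(S).
Sorted decreasing:
3, 11/5, 2/3, 1/4, 1/5
The extremum is 3.
For every x in S, x <= 3. And 3 is in S, so it is attained.
Therefore sup(S) = 3.

3


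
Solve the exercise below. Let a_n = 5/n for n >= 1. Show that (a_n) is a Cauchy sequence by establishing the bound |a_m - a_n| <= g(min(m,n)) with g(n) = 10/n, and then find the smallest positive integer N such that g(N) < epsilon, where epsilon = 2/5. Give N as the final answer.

For any m, n >= 1, by the triangle inequality:
|a_m - a_n| = |5/m - 5/n| <= 5*1/m + 5*1/n <= 10/min(m,n).
So g(n) = 10/n bounds the Cauchy difference. Since g(n) -> 0, (a_n) is Cauchy.
Now solve g(N) < 2/5: 10/N < 2/5 <=> N > 10 / (2/5) = 25.
The smallest integer strictly greater than 25 is N = 26.
Check: g(26) = 10/26 = 5/13 < 2/5; g(25) = 2/5 >= 2/5. So N = 26.

26


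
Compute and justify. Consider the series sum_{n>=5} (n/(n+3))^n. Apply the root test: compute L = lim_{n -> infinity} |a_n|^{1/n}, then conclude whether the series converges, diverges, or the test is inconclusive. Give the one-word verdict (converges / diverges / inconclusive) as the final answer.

Let a_n denote the general term. Form |a_n|^(1/n) and simplify:
|a_n|^(1/n) = n/(n + 3)
Take the limit as n -> infinity: L = 1.
Since L = 1, the root test is inconclusive. (In fact a_n = (n/(n+3))^n -> e^(-3) != 0, so the nth-term test shows divergence; but the root test itself gives no conclusion.)

inconclusive


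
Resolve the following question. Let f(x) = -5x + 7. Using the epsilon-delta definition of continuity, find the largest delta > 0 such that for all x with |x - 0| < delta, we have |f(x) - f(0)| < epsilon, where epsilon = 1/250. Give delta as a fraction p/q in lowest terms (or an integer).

We compute f(0) = -5*(0) + 7 = 7.
|f(x) - f(0)| = |-5x + 7 - (7)| = |-5(x - 0)| = 5|x - 0|.
We need 5|x - 0| < 1/250, i.e. |x - 0| < 1/250 / 5 = 1/1250.
So any delta <= 1/1250 works. Conversely, if delta > 1/1250, then x = 0 + 1/1250 satisfies |x - 0| = 1/1250 < delta but |f(x) - f(0)| = 5 * 1/1250 = 1/250, which is not < 1/250; so no larger delta works.
Hence the largest such delta is 1/1250.

1/1250
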